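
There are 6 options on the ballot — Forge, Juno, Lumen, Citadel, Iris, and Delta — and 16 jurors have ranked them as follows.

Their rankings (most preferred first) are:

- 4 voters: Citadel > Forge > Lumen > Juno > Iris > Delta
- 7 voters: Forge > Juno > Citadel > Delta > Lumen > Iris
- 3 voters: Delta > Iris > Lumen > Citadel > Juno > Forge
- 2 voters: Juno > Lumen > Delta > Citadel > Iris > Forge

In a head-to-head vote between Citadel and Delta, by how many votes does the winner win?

6

Ballots ranking Citadel above Delta: 4+7 = 11.
Ballots ranking Delta above Citadel: 3+2 = 5.
Citadel wins 11–5, a margin of 6.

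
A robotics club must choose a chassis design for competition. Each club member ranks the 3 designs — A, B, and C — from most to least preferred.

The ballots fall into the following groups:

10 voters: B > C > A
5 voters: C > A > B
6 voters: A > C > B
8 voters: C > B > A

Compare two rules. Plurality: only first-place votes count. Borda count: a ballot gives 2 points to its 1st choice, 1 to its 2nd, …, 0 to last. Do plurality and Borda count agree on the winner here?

Yes

Plurality first-place counts: A 6, B 10, C 13 → C.
Borda totals: A 17, B 28, C 42 → C.
The two rules agree on C.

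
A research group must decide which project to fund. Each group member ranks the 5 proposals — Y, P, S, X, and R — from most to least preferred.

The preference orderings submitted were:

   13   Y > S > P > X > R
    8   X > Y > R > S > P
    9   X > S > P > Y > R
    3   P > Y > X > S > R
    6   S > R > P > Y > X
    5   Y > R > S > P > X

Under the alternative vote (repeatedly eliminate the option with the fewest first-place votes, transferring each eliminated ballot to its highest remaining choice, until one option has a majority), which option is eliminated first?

Round 1: Y 18, X 17, S 6, P 3, R 0. R has the fewest and is eliminated.
Round 2: Y 18, X 17, S 6, P 3. P has the fewest and is eliminated.
Round 3: Y 21, X 17, S 6. S has the fewest and is eliminated.
Round 4: Y 27, X 17. Y has a majority.

R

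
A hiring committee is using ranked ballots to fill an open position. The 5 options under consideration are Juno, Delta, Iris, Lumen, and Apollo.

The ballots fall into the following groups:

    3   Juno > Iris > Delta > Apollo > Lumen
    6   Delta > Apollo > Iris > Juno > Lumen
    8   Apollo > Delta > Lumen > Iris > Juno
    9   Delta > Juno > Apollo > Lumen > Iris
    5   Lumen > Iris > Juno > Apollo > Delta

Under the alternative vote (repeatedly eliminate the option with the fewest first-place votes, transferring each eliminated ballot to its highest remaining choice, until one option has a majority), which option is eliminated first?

Round 1: Delta 15, Apollo 8, Lumen 5, Juno 3, Iris 0. Iris has the fewest and is eliminated.
Round 2: Delta 15, Apollo 8, Lumen 5, Juno 3. Juno has the fewest and is eliminated.
Round 3: Delta 18, Apollo 8, Lumen 5. Delta has a majority.

Iris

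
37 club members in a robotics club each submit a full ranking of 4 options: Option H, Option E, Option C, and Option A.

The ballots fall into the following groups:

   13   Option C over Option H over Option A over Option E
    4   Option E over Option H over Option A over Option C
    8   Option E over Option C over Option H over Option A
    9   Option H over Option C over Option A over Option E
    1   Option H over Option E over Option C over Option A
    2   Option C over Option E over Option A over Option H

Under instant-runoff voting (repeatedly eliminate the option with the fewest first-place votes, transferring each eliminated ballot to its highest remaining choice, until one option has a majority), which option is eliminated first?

Round 1: Option C 15, Option E 12, Option H 10, Option A 0. Option A has the fewest and is eliminated.
Round 2: Option C 15, Option E 12, Option H 10. Option H has the fewest and is eliminated.
Round 3: Option C 24, Option E 13. Option C has a majority.

Option A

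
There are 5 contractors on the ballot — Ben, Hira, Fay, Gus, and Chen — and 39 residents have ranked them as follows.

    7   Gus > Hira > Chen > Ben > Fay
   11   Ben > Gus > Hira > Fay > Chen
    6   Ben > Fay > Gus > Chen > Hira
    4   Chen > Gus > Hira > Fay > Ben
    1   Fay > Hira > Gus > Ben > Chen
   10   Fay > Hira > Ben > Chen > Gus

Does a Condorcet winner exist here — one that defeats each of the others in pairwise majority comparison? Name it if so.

None — there is no Condorcet winner

Head-to-head results (39 voters total):
Ben vs Hira: Hira wins 22–17.
Ben vs Fay: Ben wins 24–15.
Ben vs Gus: Ben wins 27–12.
Ben vs Chen: Ben wins 28–11.
Hira vs Fay: Hira wins 22–17.
Hira vs Gus: Gus wins 28–11.
Hira vs Chen: Hira wins 29–10.
Fay vs Gus: Gus wins 22–17.
Fay vs Chen: Fay wins 28–11.
Gus vs Chen: Gus wins 25–14.
No candidate beats all others: Ben beats Gus beats Hira beats Ben, a majority cycle.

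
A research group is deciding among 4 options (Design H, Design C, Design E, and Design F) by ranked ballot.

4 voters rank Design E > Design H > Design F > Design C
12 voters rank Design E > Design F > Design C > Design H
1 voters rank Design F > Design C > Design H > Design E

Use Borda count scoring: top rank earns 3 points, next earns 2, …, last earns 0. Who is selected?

Borda scores:
  Design H: 4·2 + 12·0 + 1 = 9
  Design C: 4·0 + 12·1 + 2 = 14
  Design E: 4·3 + 12·3 + 0 = 48
  Design F: 4·1 + 12·2 + 3 = 31
Design E has the highest total.

Design E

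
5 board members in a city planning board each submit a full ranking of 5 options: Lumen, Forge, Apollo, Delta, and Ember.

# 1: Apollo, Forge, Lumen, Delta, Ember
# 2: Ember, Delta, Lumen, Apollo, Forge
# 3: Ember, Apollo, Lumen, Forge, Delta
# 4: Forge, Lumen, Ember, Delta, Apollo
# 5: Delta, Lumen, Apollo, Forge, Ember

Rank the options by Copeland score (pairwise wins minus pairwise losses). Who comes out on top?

Pairwise results:
  Lumen vs Forge: Lumen wins 3–2.
  Lumen vs Apollo: Lumen wins 3–2.
  Lumen vs Delta: Lumen wins 3–2.
  Lumen vs Ember: Lumen wins 3–2.
  Forge vs Apollo: Apollo wins 4–1.
  Forge vs Delta: Forge wins 3–2.
  Forge vs Ember: Forge wins 3–2.
  Apollo vs Delta: Delta wins 3–2.
  Apollo vs Ember: Ember wins 3–2.
  Delta vs Ember: Ember wins 3–2.
Copeland scores (wins − losses):
  Lumen: 4 − 0 = 4
  Forge: 2 − 2 = 0
  Apollo: 1 − 3 = -2
  Delta: 1 − 3 = -2
  Ember: 2 − 2 = 0
Lumen has the best Copeland score.

Lumen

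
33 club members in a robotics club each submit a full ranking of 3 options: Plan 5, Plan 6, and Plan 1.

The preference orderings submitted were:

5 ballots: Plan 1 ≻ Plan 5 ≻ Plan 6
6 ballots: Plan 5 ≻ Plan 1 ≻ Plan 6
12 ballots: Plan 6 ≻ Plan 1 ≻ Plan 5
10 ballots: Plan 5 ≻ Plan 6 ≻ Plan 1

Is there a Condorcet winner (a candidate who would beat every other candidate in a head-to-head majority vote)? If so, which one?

Head-to-head results (33 voters total):
Plan 5 vs Plan 6: Plan 5 wins 21–12.
Plan 5 vs Plan 1: Plan 1 wins 17–16.
Plan 6 vs Plan 1: Plan 6 wins 22–11.
No candidate beats all others: Plan 5 beats Plan 6 beats Plan 1 beats Plan 5, a majority cycle.

No Condorcet winner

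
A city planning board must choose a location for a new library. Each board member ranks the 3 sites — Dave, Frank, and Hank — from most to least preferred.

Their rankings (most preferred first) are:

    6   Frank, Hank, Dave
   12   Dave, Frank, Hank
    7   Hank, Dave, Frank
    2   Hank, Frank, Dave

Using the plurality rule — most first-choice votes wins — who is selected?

First-place vote totals:
  Dave: 12
  Frank: 6
  Hank: 9
Dave has the most first-place votes.

Dave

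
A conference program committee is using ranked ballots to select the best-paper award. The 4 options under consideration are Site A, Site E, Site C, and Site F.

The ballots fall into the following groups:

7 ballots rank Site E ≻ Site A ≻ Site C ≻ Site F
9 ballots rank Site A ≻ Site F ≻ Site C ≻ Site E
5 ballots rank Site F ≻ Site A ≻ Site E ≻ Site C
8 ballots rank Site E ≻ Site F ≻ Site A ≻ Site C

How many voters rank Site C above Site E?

Ballots ranking Site C above Site E: 9.
Ballots ranking Site E above Site C: 7+5+8 = 20.
So 9 of 29 voters prefer Site C to Site E.

9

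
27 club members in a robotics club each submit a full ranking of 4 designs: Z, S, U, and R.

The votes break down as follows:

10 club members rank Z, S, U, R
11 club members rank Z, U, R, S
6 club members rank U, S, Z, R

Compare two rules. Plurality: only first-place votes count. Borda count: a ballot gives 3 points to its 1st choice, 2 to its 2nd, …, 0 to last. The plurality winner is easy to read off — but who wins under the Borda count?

Z

Plurality first-place counts: Z 21, S 0, U 6, R 0 → Z.
Borda totals: Z 69, S 32, U 50, R 11 → Z.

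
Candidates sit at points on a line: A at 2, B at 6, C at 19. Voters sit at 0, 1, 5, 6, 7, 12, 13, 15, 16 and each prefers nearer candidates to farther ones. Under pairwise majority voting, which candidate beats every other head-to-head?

B

With single-peaked preferences on a line, the Condorcet winner is the candidate closest to the median voter.
The median voter (position 7) is closest to B at 6.
Check: B vs A — voters closer to B: 7 of 9.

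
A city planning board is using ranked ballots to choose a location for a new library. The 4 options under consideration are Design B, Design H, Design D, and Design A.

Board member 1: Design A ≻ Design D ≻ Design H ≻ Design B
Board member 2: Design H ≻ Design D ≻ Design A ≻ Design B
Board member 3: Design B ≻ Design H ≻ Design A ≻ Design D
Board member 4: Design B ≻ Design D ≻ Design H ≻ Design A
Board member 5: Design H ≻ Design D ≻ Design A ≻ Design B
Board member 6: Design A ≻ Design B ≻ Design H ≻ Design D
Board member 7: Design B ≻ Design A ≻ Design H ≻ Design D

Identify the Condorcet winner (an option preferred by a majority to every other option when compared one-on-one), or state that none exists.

No Condorcet winner

Head-to-head results (7 voters total):
Design B vs Design H: Design B wins 4–3.
Design B vs Design D: Design B wins 4–3.
Design B vs Design A: Design A wins 4–3.
Design H vs Design D: Design H wins 5–2.
Design H vs Design A: Design H wins 4–3.
Design D vs Design A: Design A wins 4–3.
No candidate beats all others: Design B beats Design H beats Design A beats Design B, a majority cycle.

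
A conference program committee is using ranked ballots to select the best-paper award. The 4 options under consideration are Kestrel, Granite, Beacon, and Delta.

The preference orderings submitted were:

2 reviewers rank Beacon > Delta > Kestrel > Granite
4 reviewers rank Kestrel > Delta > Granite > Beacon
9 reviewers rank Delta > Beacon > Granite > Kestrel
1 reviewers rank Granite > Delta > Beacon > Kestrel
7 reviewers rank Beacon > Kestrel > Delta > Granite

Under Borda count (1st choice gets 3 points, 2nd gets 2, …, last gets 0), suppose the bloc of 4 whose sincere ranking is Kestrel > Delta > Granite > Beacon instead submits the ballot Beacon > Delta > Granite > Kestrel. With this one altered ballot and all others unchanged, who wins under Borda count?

Borda totals with the altered ballot: Kestrel 16, Granite 16, Beacon 58, Delta 48.
The switch changes the winner from Delta to Beacon.

Beacon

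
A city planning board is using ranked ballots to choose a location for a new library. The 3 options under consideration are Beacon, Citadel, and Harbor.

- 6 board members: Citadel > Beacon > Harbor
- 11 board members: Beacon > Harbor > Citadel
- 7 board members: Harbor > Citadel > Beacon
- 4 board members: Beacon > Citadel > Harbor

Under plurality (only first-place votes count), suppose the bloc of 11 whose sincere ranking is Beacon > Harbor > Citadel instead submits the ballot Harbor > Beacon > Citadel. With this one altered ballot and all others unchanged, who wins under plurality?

First-place totals with the altered ballot: Beacon 4, Citadel 6, Harbor 18.
The switch changes the winner from Beacon to Harbor.

Harbor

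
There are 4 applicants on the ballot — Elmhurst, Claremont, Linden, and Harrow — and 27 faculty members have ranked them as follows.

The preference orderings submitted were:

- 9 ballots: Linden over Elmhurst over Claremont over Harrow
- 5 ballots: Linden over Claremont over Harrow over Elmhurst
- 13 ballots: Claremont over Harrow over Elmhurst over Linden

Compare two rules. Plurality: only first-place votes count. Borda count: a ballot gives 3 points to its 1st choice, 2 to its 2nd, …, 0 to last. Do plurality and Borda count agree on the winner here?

No

Plurality first-place counts: Elmhurst 0, Claremont 13, Linden 14, Harrow 0 → Linden.
Borda totals: Elmhurst 31, Claremont 58, Linden 42, Harrow 31 → Claremont.
The two rules disagree: plurality picks Linden, Borda picks Claremont.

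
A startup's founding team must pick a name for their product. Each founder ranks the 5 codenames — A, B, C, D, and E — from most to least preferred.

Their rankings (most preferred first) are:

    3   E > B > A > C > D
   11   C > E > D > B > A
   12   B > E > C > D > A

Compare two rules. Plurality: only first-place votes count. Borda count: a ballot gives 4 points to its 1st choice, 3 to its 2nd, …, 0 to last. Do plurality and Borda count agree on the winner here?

Plurality first-place counts: A 0, B 12, C 11, D 0, E 3 → B.
Borda totals: A 6, B 68, C 71, D 34, E 81 → E.
The two rules disagree: plurality picks B, Borda picks E.

No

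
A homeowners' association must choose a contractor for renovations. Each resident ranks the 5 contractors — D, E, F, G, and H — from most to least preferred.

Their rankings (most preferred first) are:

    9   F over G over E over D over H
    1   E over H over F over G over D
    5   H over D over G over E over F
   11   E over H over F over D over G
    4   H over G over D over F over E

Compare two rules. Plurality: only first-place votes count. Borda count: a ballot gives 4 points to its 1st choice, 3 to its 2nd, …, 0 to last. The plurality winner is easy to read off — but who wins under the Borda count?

Plurality first-place counts: D 0, E 12, F 9, G 0, H 9 → E.
Borda totals: D 43, E 71, F 64, G 50, H 72 → H.

H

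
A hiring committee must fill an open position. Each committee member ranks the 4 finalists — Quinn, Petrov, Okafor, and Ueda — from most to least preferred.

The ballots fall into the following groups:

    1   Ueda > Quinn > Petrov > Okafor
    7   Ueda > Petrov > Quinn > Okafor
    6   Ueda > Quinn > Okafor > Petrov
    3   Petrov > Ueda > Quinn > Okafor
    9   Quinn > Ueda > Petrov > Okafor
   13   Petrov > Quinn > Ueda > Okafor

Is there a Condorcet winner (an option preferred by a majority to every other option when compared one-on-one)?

No

Head-to-head results (39 voters total):
Quinn vs Petrov: Petrov wins 23–16.
Quinn vs Okafor: Quinn wins 39–0.
Quinn vs Ueda: Quinn wins 22–17.
Petrov vs Okafor: Petrov wins 33–6.
Petrov vs Ueda: Ueda wins 23–16.
Okafor vs Ueda: Ueda wins 39–0.
No candidate beats all others: Quinn beats Ueda beats Petrov beats Quinn, a majority cycle.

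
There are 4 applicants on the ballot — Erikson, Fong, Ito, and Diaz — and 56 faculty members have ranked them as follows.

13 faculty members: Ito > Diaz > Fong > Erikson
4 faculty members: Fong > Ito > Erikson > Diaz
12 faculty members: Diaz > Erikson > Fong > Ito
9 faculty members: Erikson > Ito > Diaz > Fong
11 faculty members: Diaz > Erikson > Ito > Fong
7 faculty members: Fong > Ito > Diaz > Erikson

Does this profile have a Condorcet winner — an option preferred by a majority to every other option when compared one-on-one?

Head-to-head results (56 voters total):
Erikson vs Fong: Erikson wins 32–24.
Erikson vs Ito: Erikson wins 32–24.
Erikson vs Diaz: Diaz wins 43–13.
Fong vs Ito: Ito wins 33–23.
Fong vs Diaz: Diaz wins 45–11.
Ito vs Diaz: Ito wins 33–23.
No candidate beats all others: Erikson beats Ito beats Diaz beats Erikson, a majority cycle.

No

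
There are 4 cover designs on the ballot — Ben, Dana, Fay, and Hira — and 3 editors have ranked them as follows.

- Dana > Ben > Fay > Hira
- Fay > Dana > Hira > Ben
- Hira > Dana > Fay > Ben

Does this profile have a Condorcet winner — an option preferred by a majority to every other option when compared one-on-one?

Head-to-head results (3 voters total):
Ben vs Dana: Dana wins 3–0.
Ben vs Fay: Fay wins 2–1.
Ben vs Hira: Hira wins 2–1.
Dana vs Fay: Dana wins 2–1.
Dana vs Hira: Dana wins 2–1.
Fay vs Hira: Fay wins 2–1.
Dana beats each rival — Ben (3–0), Fay (2–1), Hira (2–1) — so Dana is the Condorcet winner.

Yes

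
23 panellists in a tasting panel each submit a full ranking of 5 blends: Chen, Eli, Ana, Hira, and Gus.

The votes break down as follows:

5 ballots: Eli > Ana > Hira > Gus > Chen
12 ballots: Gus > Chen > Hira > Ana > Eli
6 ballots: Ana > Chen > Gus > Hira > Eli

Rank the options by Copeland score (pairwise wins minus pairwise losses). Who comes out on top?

Gus

Pairwise results:
  Chen vs Eli: Chen wins 18–5.
  Chen vs Ana: Chen wins 12–11.
  Chen vs Hira: Chen wins 18–5.
  Chen vs Gus: Gus wins 17–6.
  Eli vs Ana: Ana wins 18–5.
  Eli vs Hira: Hira wins 18–5.
  Eli vs Gus: Gus wins 18–5.
  Ana vs Hira: Hira wins 12–11.
  Ana vs Gus: Gus wins 12–11.
  Hira vs Gus: Gus wins 18–5.
Copeland scores (wins − losses):
  Chen: 3 − 1 = 2
  Eli: 0 − 4 = -4
  Ana: 1 − 3 = -2
  Hira: 2 − 2 = 0
  Gus: 4 − 0 = 4
Gus has the best Copeland score.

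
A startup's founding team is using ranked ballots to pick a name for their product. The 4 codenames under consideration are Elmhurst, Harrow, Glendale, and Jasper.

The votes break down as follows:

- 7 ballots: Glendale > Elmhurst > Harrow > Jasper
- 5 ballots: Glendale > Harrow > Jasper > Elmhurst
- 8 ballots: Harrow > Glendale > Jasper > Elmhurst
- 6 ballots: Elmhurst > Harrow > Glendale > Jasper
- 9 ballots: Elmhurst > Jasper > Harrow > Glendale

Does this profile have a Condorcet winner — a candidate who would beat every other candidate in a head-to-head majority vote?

Head-to-head results (35 voters total):
Elmhurst vs Harrow: Elmhurst wins 22–13.
Elmhurst vs Glendale: Glendale wins 20–15.
Elmhurst vs Jasper: Elmhurst wins 22–13.
Harrow vs Glendale: Harrow wins 23–12.
Harrow vs Jasper: Harrow wins 26–9.
Glendale vs Jasper: Glendale wins 26–9.
No candidate beats all others: Elmhurst beats Harrow beats Glendale beats Elmhurst, a majority cycle.

No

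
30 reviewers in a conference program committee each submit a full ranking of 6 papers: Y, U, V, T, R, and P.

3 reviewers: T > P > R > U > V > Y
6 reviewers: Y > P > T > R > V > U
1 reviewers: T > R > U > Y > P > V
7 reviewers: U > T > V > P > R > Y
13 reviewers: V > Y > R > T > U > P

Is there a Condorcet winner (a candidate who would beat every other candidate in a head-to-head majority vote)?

Head-to-head results (30 voters total):
Y vs U: Y wins 19–11.
Y vs V: V wins 23–7.
Y vs T: Y wins 19–11.
Y vs R: Y wins 19–11.
Y vs P: Y wins 20–10.
U vs V: V wins 19–11.
U vs T: T wins 23–7.
U vs R: R wins 23–7.
U vs P: U wins 21–9.
V vs T: T wins 17–13.
V vs R: V wins 20–10.
V vs P: V wins 20–10.
T vs R: T wins 17–13.
T vs P: T wins 24–6.
R vs P: P wins 16–14.
No candidate beats all others: Y beats T beats V beats Y, a majority cycle.

No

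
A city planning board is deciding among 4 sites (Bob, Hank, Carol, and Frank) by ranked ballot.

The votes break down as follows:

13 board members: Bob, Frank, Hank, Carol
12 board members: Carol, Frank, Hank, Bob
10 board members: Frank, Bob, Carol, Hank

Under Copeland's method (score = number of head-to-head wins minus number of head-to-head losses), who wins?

Frank

Pairwise results:
  Bob vs Hank: Bob wins 23–12.
  Bob vs Carol: Bob wins 23–12.
  Bob vs Frank: Frank wins 22–13.
  Hank vs Carol: Carol wins 22–13.
  Hank vs Frank: Frank wins 35–0.
  Carol vs Frank: Frank wins 23–12.
Copeland scores (wins − losses):
  Bob: 2 − 1 = 1
  Hank: 0 − 3 = -3
  Carol: 1 − 2 = -1
  Frank: 3 − 0 = 3
Frank has the best Copeland score.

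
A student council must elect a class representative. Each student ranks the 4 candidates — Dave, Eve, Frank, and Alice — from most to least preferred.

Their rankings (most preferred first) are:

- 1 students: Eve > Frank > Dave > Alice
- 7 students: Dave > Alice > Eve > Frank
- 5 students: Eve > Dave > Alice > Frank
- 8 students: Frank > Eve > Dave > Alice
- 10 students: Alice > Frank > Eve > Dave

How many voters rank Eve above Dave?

24

Ballots ranking Eve above Dave: 1+5+8+10 = 24.
Ballots ranking Dave above Eve: 7.
So 24 of 31 voters prefer Eve to Dave.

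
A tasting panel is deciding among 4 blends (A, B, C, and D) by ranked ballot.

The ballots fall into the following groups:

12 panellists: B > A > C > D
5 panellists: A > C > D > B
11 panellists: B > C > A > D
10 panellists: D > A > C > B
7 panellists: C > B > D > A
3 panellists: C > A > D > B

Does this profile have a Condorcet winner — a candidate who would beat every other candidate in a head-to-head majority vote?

No

Head-to-head results (48 voters total):
A vs B: B wins 30–18.
A vs C: A wins 27–21.
A vs D: A wins 31–17.
B vs C: C wins 25–23.
B vs D: B wins 30–18.
C vs D: C wins 38–10.
No candidate beats all others: A beats C beats B beats A, a majority cycle.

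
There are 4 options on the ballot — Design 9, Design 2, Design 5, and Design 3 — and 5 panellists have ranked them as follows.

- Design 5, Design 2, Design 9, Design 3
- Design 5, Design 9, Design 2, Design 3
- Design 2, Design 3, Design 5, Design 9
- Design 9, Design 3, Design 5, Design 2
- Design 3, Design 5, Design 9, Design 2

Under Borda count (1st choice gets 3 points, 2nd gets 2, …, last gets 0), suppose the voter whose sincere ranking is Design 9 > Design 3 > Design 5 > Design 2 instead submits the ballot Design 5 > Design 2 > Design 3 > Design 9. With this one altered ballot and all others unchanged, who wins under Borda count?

Design 5

Borda totals with the altered ballot: Design 9 4, Design 2 8, Design 5 12, Design 3 6.
The winner is unchanged: still Design 5.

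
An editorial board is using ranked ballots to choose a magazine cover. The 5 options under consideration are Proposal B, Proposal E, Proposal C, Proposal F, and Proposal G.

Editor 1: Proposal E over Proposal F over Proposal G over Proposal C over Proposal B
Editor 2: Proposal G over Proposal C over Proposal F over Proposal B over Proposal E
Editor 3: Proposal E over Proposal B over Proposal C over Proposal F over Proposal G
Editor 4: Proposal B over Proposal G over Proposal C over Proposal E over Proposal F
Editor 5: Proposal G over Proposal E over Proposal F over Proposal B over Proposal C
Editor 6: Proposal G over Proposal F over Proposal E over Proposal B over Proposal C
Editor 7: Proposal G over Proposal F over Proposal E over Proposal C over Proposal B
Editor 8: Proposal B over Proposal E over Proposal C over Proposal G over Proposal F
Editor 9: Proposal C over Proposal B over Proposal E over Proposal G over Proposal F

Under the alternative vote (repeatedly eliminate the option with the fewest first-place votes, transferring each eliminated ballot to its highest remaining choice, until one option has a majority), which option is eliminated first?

Round 1: Proposal G 4, Proposal B 2, Proposal E 2, Proposal C 1, Proposal F 0. Proposal F has the fewest and is eliminated.
Round 2: Proposal G 4, Proposal B 2, Proposal E 2, Proposal C 1. Proposal C has the fewest and is eliminated.
Round 3: Proposal G 4, Proposal B 3, Proposal E 2. Proposal E has the fewest and is eliminated.
Round 4: Proposal G 5, Proposal B 4. Proposal G has a majority.

Proposal F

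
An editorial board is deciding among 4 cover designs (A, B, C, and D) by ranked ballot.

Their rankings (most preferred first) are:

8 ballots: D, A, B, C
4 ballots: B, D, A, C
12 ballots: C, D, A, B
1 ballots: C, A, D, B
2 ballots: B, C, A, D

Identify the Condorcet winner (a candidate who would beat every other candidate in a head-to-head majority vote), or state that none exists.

No Condorcet winner

Head-to-head results (27 voters total):
A vs B: A wins 21–6.
A vs C: C wins 15–12.
A vs D: D wins 24–3.
B vs C: B wins 14–13.
B vs D: D wins 21–6.
C vs D: C wins 15–12.
No candidate beats all others: A beats B beats C beats A, a majority cycle.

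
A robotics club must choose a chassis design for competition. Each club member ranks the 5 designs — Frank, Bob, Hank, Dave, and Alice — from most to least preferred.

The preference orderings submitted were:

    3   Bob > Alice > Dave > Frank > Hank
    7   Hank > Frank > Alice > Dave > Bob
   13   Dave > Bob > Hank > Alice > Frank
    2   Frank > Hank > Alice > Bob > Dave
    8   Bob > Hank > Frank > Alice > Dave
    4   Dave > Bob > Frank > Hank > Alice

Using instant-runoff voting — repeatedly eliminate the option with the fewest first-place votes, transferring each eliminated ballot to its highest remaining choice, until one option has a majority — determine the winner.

Dave

Round 1: Dave 17, Bob 11, Hank 7, Frank 2, Alice 0. Alice has the fewest and is eliminated.
Round 2: Dave 17, Bob 11, Hank 7, Frank 2. Frank has the fewest and is eliminated.
Round 3: Dave 17, Bob 11, Hank 9. Hank has the fewest and is eliminated.
Round 4: Dave 24, Bob 13. Dave has a majority.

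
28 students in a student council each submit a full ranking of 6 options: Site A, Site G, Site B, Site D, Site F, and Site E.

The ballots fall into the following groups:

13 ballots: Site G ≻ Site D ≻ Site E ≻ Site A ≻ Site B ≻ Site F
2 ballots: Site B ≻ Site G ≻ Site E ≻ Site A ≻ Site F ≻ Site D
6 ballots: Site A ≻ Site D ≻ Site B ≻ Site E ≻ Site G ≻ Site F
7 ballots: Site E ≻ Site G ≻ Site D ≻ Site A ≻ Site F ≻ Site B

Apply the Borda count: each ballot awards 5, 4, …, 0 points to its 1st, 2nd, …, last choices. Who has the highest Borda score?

Site G

Borda scores:
  Site A: 13·2 + 2·2 + 6·5 + 7·2 = 74
  Site G: 13·5 + 2·4 + 6·1 + 7·4 = 107
  Site B: 13·1 + 2·5 + 6·3 + 7·0 = 41
  Site D: 13·4 + 2·0 + 6·4 + 7·3 = 97
  Site F: 13·0 + 2·1 + 6·0 + 7·1 = 9
  Site E: 13·3 + 2·3 + 6·2 + 7·5 = 92
Site G has the highest total.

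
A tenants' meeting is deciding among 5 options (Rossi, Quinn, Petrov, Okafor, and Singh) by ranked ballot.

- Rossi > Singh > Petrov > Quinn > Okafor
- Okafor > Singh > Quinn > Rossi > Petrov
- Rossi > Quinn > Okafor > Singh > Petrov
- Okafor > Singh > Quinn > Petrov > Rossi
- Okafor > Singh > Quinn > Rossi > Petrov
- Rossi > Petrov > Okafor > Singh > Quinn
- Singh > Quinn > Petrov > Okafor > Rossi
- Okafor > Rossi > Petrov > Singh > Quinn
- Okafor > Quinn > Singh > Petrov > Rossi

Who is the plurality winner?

First-place vote totals:
  Rossi: 3
  Quinn: 0
  Petrov: 0
  Okafor: 5
  Singh: 1
Okafor has the most first-place votes.

Okafor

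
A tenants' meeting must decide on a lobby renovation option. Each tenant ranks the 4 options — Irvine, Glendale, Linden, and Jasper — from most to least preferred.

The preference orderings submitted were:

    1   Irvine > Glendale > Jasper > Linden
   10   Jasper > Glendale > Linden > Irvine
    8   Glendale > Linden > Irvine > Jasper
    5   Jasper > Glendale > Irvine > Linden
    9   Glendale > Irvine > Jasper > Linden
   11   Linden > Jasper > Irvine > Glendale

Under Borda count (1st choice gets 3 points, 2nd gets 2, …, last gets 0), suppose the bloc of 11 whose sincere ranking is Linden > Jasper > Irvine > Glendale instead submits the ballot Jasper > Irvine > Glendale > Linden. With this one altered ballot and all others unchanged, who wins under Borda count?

Borda totals with the altered ballot: Irvine 56, Glendale 94, Linden 26, Jasper 88.
The winner is unchanged: still Glendale.

Glendale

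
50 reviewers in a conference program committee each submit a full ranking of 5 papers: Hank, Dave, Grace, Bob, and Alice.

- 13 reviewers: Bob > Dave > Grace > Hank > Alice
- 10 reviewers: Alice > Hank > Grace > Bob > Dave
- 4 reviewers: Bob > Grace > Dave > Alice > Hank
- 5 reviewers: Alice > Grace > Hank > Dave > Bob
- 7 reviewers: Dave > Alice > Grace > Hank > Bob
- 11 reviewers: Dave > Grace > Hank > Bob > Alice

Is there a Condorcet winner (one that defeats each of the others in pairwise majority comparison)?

No

Head-to-head results (50 voters total):
Hank vs Dave: Dave wins 35–15.
Hank vs Grace: Grace wins 40–10.
Hank vs Bob: Hank wins 33–17.
Hank vs Alice: Alice wins 26–24.
Dave vs Grace: Dave wins 31–19.
Dave vs Bob: Bob wins 27–23.
Dave vs Alice: Dave wins 35–15.
Grace vs Bob: Grace wins 33–17.
Grace vs Alice: Grace wins 28–22.
Bob vs Alice: Bob wins 28–22.
No candidate beats all others: Hank beats Bob beats Dave beats Hank, a majority cycle.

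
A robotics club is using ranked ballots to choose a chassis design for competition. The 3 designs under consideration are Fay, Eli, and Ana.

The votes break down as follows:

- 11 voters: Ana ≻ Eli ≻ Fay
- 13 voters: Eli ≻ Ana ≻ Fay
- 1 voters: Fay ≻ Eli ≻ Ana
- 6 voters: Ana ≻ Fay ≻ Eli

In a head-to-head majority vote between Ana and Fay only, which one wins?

Ballots ranking Ana above Fay: 11+13+6 = 30.
Ballots ranking Fay above Ana: 1.
Ana wins the head-to-head, 30–1.

Ana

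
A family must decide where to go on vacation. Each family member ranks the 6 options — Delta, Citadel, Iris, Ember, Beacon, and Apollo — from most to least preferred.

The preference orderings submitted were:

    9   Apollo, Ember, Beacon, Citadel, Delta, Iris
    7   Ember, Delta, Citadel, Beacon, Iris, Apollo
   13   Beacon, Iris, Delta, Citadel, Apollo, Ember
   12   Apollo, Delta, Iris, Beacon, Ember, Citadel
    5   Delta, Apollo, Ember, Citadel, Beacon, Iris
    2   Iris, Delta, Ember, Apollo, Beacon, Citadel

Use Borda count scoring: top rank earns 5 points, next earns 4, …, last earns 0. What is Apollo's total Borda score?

142

Borda scores:
  Delta: 9·1 + 7·4 + 13·3 + 12·4 + 5·5 + 2·4 = 157
  Citadel: 9·2 + 7·3 + 13·2 + 12·0 + 5·2 + 2·0 = 75
  Iris: 9·0 + 7·1 + 13·4 + 12·3 + 5·0 + 2·5 = 105
  Ember: 9·4 + 7·5 + 13·0 + 12·1 + 5·3 + 2·3 = 104
  Beacon: 9·3 + 7·2 + 13·5 + 12·2 + 5·1 + 2·1 = 137
  Apollo: 9·5 + 7·0 + 13·1 + 12·5 + 5·4 + 2·2 = 142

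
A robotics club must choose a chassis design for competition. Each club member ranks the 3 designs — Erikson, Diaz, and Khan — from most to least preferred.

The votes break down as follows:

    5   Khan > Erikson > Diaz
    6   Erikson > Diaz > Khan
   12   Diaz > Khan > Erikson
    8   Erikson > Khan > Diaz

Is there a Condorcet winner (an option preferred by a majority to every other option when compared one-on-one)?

Head-to-head results (31 voters total):
Erikson vs Diaz: Erikson wins 19–12.
Erikson vs Khan: Khan wins 17–14.
Diaz vs Khan: Diaz wins 18–13.
No candidate beats all others: Erikson beats Diaz beats Khan beats Erikson, a majority cycle.

No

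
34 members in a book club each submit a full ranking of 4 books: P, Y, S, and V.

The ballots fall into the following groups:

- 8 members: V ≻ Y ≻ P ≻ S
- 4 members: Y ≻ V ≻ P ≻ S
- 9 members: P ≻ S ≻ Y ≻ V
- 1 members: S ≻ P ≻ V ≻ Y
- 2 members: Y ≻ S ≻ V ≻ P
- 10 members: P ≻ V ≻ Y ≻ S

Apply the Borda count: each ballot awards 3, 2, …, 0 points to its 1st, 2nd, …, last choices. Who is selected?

Borda scores:
  P: 8·1 + 4·1 + 9·3 + 2 + 2·0 + 10·3 = 71
  Y: 8·2 + 4·3 + 9·1 + 0 + 2·3 + 10·1 = 53
  S: 8·0 + 4·0 + 9·2 + 3 + 2·2 + 10·0 = 25
  V: 8·3 + 4·2 + 9·0 + 1 + 2·1 + 10·2 = 55
P has the highest total.

P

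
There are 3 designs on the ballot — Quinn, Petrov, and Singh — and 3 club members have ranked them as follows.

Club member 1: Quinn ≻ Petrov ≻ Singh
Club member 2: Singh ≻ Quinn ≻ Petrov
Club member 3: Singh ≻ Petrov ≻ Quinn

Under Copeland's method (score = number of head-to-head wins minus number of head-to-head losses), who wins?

Singh

Pairwise results:
  Quinn vs Petrov: Quinn wins 2–1.
  Quinn vs Singh: Singh wins 2–1.
  Petrov vs Singh: Singh wins 2–1.
Copeland scores (wins − losses):
  Quinn: 1 − 1 = 0
  Petrov: 0 − 2 = -2
  Singh: 2 − 0 = 2
Singh has the best Copeland score.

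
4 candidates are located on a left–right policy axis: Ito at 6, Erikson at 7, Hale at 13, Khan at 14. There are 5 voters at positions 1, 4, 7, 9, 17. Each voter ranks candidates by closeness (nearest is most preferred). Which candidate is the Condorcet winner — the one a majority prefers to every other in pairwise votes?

With single-peaked preferences on a line, the Condorcet winner is the candidate closest to the median voter.
The median voter (position 7) is closest to Erikson at 7.
Check: Erikson vs Hale — voters closer to Erikson: 4 of 5.

Erikson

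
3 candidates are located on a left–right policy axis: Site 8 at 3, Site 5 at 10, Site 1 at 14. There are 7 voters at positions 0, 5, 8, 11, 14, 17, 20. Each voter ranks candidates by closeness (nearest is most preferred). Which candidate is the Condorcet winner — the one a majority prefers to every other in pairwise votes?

With single-peaked preferences on a line, the Condorcet winner is the candidate closest to the median voter.
The median voter (position 11) is closest to Site 5 at 10.
Check: Site 5 vs Site 1 — voters closer to Site 5: 4 of 7.

Site 5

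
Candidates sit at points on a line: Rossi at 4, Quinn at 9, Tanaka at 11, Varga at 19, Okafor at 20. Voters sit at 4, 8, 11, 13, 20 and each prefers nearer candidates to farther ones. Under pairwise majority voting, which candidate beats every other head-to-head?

With single-peaked preferences on a line, the Condorcet winner is the candidate closest to the median voter.
The median voter (position 11) is closest to Tanaka at 11.
Check: Tanaka vs Quinn — voters closer to Tanaka: 3 of 5.

Tanaka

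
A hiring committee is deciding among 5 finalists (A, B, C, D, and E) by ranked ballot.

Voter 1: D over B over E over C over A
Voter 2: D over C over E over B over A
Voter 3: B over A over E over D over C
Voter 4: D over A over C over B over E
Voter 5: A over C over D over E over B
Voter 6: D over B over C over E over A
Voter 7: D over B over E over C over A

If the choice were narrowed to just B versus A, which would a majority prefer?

B

Ballots ranking B above A: 5.
Ballots ranking A above B: 2.
B wins the head-to-head, 5–2.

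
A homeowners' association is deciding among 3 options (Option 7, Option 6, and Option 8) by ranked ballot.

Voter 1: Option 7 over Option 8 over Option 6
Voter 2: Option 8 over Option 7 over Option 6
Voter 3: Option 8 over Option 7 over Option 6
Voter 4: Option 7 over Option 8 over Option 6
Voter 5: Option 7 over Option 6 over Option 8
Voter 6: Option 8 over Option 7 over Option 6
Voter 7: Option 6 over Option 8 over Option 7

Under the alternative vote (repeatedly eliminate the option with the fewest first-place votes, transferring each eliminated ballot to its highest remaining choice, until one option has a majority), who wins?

Round 1: Option 7 3, Option 8 3, Option 6 1. Option 6 has the fewest and is eliminated.
Round 2: Option 8 4, Option 7 3. Option 8 has a majority.

Option 8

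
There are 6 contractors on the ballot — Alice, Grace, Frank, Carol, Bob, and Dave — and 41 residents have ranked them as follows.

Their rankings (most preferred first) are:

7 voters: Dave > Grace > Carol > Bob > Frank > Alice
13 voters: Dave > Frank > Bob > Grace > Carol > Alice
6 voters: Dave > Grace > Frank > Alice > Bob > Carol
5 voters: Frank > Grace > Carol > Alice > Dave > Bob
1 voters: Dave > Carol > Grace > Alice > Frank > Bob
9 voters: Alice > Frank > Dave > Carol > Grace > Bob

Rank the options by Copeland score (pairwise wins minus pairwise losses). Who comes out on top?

Pairwise results:
  Alice vs Grace: Grace wins 32–9.
  Alice vs Frank: Frank wins 31–10.
  Alice vs Carol: Carol wins 26–15.
  Alice vs Bob: Alice wins 21–20.
  Alice vs Dave: Dave wins 27–14.
  Grace vs Frank: Frank wins 27–14.
  Grace vs Carol: Grace wins 31–10.
  Grace vs Bob: Grace wins 28–13.
  Grace vs Dave: Dave wins 36–5.
  Frank vs Carol: Frank wins 33–8.
  Frank vs Bob: Frank wins 34–7.
  Frank vs Dave: Dave wins 27–14.
  Carol vs Bob: Carol wins 22–19.
  Carol vs Dave: Dave wins 36–5.
  Bob vs Dave: Dave wins 41–0.
Copeland scores (wins − losses):
  Alice: 1 − 4 = -3
  Grace: 3 − 2 = 1
  Frank: 4 − 1 = 3
  Carol: 2 − 3 = -1
  Bob: 0 − 5 = -5
  Dave: 5 − 0 = 5
Dave has the best Copeland score.

Dave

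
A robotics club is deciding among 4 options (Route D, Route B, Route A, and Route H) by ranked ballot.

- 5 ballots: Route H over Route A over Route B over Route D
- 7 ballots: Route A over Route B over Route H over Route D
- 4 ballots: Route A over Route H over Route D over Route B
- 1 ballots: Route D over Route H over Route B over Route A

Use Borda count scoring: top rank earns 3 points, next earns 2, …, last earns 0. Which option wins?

Borda scores:
  Route D: 5·0 + 7·0 + 4·1 + 3 = 7
  Route B: 5·1 + 7·2 + 4·0 + 1 = 20
  Route A: 5·2 + 7·3 + 4·3 + 0 = 43
  Route H: 5·3 + 7·1 + 4·2 + 2 = 32
Route A has the highest total.

Route A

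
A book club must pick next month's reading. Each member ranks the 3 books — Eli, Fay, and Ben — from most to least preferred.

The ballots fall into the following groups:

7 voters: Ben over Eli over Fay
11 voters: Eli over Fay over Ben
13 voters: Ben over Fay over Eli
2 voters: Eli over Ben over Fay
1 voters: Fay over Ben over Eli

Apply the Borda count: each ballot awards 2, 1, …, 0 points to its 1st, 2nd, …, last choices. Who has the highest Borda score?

Ben

Borda scores:
  Eli: 7·1 + 11·2 + 13·0 + 2·2 + 0 = 33
  Fay: 7·0 + 11·1 + 13·1 + 2·0 + 2 = 26
  Ben: 7·2 + 11·0 + 13·2 + 2·1 + 1 = 43
Ben has the highest total.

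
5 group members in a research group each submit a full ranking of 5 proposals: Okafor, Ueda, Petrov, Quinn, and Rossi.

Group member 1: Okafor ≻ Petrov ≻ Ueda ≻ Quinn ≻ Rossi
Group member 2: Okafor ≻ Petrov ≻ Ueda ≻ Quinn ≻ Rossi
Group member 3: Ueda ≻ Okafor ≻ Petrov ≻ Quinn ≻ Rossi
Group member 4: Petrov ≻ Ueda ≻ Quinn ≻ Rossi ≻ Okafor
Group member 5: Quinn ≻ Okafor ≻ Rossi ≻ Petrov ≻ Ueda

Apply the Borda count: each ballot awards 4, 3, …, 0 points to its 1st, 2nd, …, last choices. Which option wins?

Okafor

Borda scores:
  Okafor: 4 + 4 + 3 + 0 + 3 = 14
  Ueda: 2 + 2 + 4 + 3 + 0 = 11
  Petrov: 3 + 3 + 2 + 4 + 1 = 13
  Quinn: 1 + 1 + 1 + 2 + 4 = 9
  Rossi: 0 + 0 + 0 + 1 + 2 = 3
Okafor has the highest total.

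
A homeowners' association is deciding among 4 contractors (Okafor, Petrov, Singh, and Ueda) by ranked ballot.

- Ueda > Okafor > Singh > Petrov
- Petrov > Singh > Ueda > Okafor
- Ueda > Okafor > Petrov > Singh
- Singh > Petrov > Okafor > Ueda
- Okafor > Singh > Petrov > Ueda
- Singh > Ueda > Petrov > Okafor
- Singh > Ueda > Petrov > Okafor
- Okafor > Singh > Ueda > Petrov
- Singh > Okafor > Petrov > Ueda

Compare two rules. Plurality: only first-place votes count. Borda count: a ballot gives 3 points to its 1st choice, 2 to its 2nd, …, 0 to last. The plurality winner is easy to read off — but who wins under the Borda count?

Plurality first-place counts: Okafor 2, Petrov 1, Singh 4, Ueda 2 → Singh.
Borda totals: Okafor 13, Petrov 10, Singh 19, Ueda 12 → Singh.

Singh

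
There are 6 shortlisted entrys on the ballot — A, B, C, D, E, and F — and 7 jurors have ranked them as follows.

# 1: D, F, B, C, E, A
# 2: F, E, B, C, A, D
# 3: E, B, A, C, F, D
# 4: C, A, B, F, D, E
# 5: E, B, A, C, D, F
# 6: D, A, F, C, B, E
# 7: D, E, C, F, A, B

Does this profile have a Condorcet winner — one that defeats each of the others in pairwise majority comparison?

Head-to-head results (7 voters total):
A vs B: B wins 4–3.
A vs C: C wins 4–3.
A vs D: A wins 4–3.
A vs E: E wins 5–2.
A vs F: A wins 4–3.
B vs C: B wins 4–3.
B vs D: B wins 4–3.
B vs E: E wins 4–3.
B vs F: F wins 4–3.
C vs D: C wins 4–3.
C vs E: E wins 4–3.
C vs F: C wins 4–3.
D vs E: D wins 4–3.
D vs F: D wins 4–3.
E vs F: F wins 4–3.
No candidate beats all others: A beats F beats B beats A, a majority cycle.

No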